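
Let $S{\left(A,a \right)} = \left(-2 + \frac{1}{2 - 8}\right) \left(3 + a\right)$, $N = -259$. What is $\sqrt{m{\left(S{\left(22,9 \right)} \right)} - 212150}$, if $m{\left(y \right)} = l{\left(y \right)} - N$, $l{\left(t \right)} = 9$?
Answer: $i \sqrt{211882} \approx 460.31 i$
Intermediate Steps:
$S{\left(A,a \right)} = - \frac{13}{2} - \frac{13 a}{6}$ ($S{\left(A,a \right)} = \left(-2 + \frac{1}{-6}\right) \left(3 + a\right) = \left(-2 - \frac{1}{6}\right) \left(3 + a\right) = - \frac{13 \left(3 + a\right)}{6} = - \frac{13}{2} - \frac{13 a}{6}$)
$m{\left(y \right)} = 268$ ($m{\left(y \right)} = 9 - -259 = 9 + 259 = 268$)
$\sqrt{m{\left(S{\left(22,9 \right)} \right)} - 212150} = \sqrt{268 - 212150} = \sqrt{-211882} = i \sqrt{211882}$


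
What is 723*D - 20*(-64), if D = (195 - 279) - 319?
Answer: -290089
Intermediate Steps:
D = -403 (D = -84 - 319 = -403)
723*D - 20*(-64) = 723*(-403) - 20*(-64) = -291369 + 1280 = -290089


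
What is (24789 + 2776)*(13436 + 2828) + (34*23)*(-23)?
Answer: 448299174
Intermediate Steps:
(24789 + 2776)*(13436 + 2828) + (34*23)*(-23) = 27565*16264 + 782*(-23) = 448317160 - 17986 = 448299174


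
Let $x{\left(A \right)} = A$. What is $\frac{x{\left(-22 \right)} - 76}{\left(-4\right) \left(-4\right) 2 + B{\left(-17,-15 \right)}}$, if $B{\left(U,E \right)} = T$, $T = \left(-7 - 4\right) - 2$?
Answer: $- \frac{98}{19} \approx -5.1579$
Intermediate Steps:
$T = -13$ ($T = -11 - 2 = -13$)
$B{\left(U,E \right)} = -13$
$\frac{x{\left(-22 \right)} - 76}{\left(-4\right) \left(-4\right) 2 + B{\left(-17,-15 \right)}} = \frac{-22 - 76}{\left(-4\right) \left(-4\right) 2 - 13} = - \frac{98}{16 \cdot 2 - 13} = - \frac{98}{32 - 13} = - \frac{98}{19}$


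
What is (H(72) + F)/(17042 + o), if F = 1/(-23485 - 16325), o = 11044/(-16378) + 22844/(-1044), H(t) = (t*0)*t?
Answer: -712443/482711539654190 ≈ -1.4759e-9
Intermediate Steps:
H(t) = 0 (H(t) = 0*t = 0)
o = -48208621/2137329 (o = 11044*(-1/16378) + 22844*(-1/1044) = -5522/8189 - 5711/261 = -48208621/2137329 ≈ -22.556)
F = -1/39810 (F = 1/(-39810) = -1/39810 ≈ -2.5119e-5)
(H(72) + F)/(17042 + o) = (0 - 1/39810)/(17042 - 48208621/2137329) = -1/(39810*36376152197/2137329) = -1/39810*2137329/36376152197 = -712443/482711539654190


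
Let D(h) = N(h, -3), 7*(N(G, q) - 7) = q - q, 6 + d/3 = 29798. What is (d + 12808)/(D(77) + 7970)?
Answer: 102184/7977 ≈ 12.810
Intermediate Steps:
d = 89376 (d = -18 + 3*29798 = -18 + 89394 = 89376)
N(G, q) = 7 (N(G, q) = 7 + (q - q)/7 = 7 + (⅐)*0 = 7 + 0 = 7)
D(h) = 7
(d + 12808)/(D(77) + 7970) = (89376 + 12808)/(7 + 7970) = 102184/7977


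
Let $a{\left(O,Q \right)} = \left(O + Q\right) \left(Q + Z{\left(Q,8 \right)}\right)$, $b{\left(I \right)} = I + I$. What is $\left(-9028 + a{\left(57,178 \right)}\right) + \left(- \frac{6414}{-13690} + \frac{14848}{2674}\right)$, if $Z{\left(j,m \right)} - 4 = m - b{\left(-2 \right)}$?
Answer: $\frac{334661936969}{9151765} \approx 36568.0$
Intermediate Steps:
$b{\left(I \right)} = 2 I$
$Z{\left(j,m \right)} = 8 + m$ ($Z{\left(j,m \right)} = 4 + \left(m - 2 \left(-2\right)\right) = 4 + \left(m - -4\right) = 4 + \left(m + 4\right) = 4 + \left(4 + m\right) = 8 + m$)
$a{\left(O,Q \right)} = \left(16 + Q\right) \left(O + Q\right)$ ($a{\left(O,Q \right)} = \left(O + Q\right) \left(Q + \left(8 + 8\right)\right) = \left(O + Q\right) \left(Q + 16\right) = \left(O + Q\right) \left(16 + Q\right) = \left(16 + Q\right) \left(O + Q\right)$)
$\left(-9028 + a{\left(57,178 \right)}\right) + \left(- \frac{6414}{-13690} + \frac{14848}{2674}\right) = \left(-9028 + \left(178^{2} + 16 \cdot 57 + 16 \cdot 178 + 57 \cdot 178\right)\right) + \left(- \frac{6414}{-13690} + \frac{14848}{2674}\right) = \left(-9028 + \left(31684 + 912 + 2848 + 10146\right)\right) + \left(\left(-6414\right) \left(- \frac{1}{13690}\right) + 14848 \cdot \frac{1}{2674}\right) = \left(-9028 + 45590\right) + \left(\frac{3207}{6845} + \frac{7424}{1337}\right) = 36562 + \frac{55105039}{9151765} = \frac{334661936969}{9151765}$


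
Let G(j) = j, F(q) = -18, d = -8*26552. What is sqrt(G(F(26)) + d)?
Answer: I*sqrt(212434) ≈ 460.91*I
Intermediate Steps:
d = -212416
sqrt(G(F(26)) + d) = sqrt(-18 - 212416) = sqrt(-212434) = I*sqrt(212434)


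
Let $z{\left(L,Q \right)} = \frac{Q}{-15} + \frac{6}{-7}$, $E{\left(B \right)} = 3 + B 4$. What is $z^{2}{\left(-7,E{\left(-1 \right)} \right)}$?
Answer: $\frac{6889}{11025} \approx 0.62485$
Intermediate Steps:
$E{\left(B \right)} = 3 + 4 B$
$z{\left(L,Q \right)} = - \frac{6}{7} - \frac{Q}{15}$ ($z{\left(L,Q \right)} = Q \left(- \frac{1}{15}\right) + 6 \left(- \frac{1}{7}\right) = - \frac{Q}{15} - \frac{6}{7} = - \frac{6}{7} - \frac{Q}{15}$)
$z^{2}{\left(-7,E{\left(-1 \right)} \right)} = \left(- \frac{6}{7} - \frac{3 + 4 \left(-1\right)}{15}\right)^{2} = \left(- \frac{6}{7} - \frac{3 - 4}{15}\right)^{2} = \left(- \frac{6}{7} - - \frac{1}{15}\right)^{2} = \left(- \frac{6}{7} + \frac{1}{15}\right)^{2} = \left(- \frac{83}{105}\right)^{2} = \frac{6889}{11025}$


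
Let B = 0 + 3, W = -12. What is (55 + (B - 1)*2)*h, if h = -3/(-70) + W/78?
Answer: -5959/910 ≈ -6.5484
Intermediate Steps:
B = 3
h = -101/910 (h = -3/(-70) - 12/78 = -3*(-1/70) - 12*1/78 = 3/70 - 2/13 = -101/910 ≈ -0.11099)
(55 + (B - 1)*2)*h = (55 + (3 - 1)*2)*(-101/910) = (55 + 2*2)*(-101/910) = (55 + 4)*(-101/910) = 59*(-101/910) = -5959/910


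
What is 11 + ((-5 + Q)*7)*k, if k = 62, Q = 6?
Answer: 445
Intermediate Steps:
11 + ((-5 + Q)*7)*k = 11 + ((-5 + 6)*7)*62 = 11 + (1*7)*62 = 11 + 7*62 = 11 + 434 = 445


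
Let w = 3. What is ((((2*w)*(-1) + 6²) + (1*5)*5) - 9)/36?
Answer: 23/18 ≈ 1.2778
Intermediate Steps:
((((2*w)*(-1) + 6²) + (1*5)*5) - 9)/36 = ((((2*3)*(-1) + 6²) + (1*5)*5) - 9)/36 = (((6*(-1) + 36) + 5*5) - 9)*(1/36) = (((-6 + 36) + 25) - 9)*(1/36) = ((30 + 25) - 9)*(1/36) = (55 - 9)*(1/36) = 46*(1/36) = 23/18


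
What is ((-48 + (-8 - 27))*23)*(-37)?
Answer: 70633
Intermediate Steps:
((-48 + (-8 - 27))*23)*(-37) = ((-48 - 35)*23)*(-37) = -83*23*(-37) = -1909*(-37) = 70633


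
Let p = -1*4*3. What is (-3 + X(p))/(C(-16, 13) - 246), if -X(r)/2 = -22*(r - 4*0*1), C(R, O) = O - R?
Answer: 531/217 ≈ 2.4470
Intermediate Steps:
p = -12 (p = -4*3 = -12)
X(r) = 44*r (X(r) = -(-44)*(r - 4*0*1) = -(-44)*(r + 0*1) = -(-44)*(r + 0) = -(-44)*r = 44*r)
(-3 + X(p))/(C(-16, 13) - 246) = (-3 + 44*(-12))/((13 - 1*(-16)) - 246) = (-3 - 528)/((13 + 16) - 246) = -531/(29 - 246) = -531/(-217) = -531*(-1/217) = 531/217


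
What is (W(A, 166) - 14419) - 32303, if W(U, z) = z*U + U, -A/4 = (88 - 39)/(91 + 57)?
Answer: -1736897/37 ≈ -46943.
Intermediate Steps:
A = -49/37 (A = -4*(88 - 39)/(91 + 57) = -196/148 = -4*49/148 = -49/37 ≈ -1.3243)
W(U, z) = U + U*z (W(U, z) = U*z + U = U + U*z)
(W(A, 166) - 14419) - 32303 = (-49*(1 + 166)/37 - 14419) - 32303 = (-49/37*167 - 14419) - 32303 = (-8183/37 - 14419) - 32303 = -541686/37 - 32303 = -1736897/37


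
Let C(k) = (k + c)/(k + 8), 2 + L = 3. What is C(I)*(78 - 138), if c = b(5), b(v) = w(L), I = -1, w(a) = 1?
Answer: 0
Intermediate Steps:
L = 1 (L = -2 + 3 = 1)
b(v) = 1
c = 1
C(k) = (1 + k)/(8 + k) (C(k) = (k + 1)/(k + 8) = (1 + k)/(8 + k))
C(I)*(78 - 138) = ((1 - 1)/(8 - 1))*(78 - 138) = (0/7)*(-60) = ((1/7)*0)*(-60) = 0*(-60) = 0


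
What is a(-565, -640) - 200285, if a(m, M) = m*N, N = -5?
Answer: -197460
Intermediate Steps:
a(m, M) = -5*m (a(m, M) = m*(-5) = -5*m)
a(-565, -640) - 200285 = -5*(-565) - 200285 = 2825 - 200285 = -197460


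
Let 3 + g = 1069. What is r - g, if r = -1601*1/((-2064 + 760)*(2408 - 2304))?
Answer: -144565055/135616 ≈ -1066.0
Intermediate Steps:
g = 1066 (g = -3 + 1069 = 1066)
r = 1601/135616 (r = -1601/(104*(-1304)) = -1601/(-135616) = -1601*(-1/135616) = 1601/135616 ≈ 0.011805)
r - g = 1601/135616 - 1*1066 = 1601/135616 - 1066 = -144565055/135616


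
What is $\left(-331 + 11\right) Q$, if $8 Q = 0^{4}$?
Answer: $0$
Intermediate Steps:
$Q = 0$ ($Q = \frac{0^{4}}{8} = \frac{1}{8} \cdot 0 = 0$)
$\left(-331 + 11\right) Q = \left(-331 + 11\right) 0 = \left(-320\right) 0 = 0$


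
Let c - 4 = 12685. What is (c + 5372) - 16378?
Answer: 1683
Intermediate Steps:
c = 12689 (c = 4 + 12685 = 12689)
(c + 5372) - 16378 = (12689 + 5372) - 16378 = 18061 - 16378 = 1683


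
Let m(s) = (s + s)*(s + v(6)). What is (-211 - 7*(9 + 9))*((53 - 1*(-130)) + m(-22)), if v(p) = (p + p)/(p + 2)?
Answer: -365645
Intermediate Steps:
v(p) = 2*p/(2 + p) (v(p) = (2*p)/(2 + p) = 2*p/(2 + p))
m(s) = 2*s*(3/2 + s) (m(s) = (s + s)*(s + 2*6/(2 + 6)) = (2*s)*(s + 2*6/8) = (2*s)*(s + 2*6*(⅛)) = (2*s)*(s + 3/2) = (2*s)*(3/2 + s) = 2*s*(3/2 + s))
(-211 - 7*(9 + 9))*((53 - 1*(-130)) + m(-22)) = (-211 - 7*(9 + 9))*((53 - 1*(-130)) - 22*(3 + 2*(-22))) = (-211 - 7*18)*((53 + 130) - 22*(3 - 44)) = (-211 - 126)*(183 - 22*(-41)) = -337*(183 + 902) = -337*1085 = -365645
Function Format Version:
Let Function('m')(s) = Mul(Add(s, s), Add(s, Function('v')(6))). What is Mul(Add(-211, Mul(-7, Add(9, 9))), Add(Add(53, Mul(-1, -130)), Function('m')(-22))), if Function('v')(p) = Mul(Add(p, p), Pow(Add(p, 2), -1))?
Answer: -365645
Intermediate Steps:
Function('v')(p) = Mul(2, p, Pow(Add(2, p), -1)) (Function('v')(p) = Mul(Mul(2, p), Pow(Add(2, p), -1)) = Mul(2, p, Pow(Add(2, p), -1)))
Function('m')(s) = Mul(2, s, Add(Rational(3, 2), s)) (Function('m')(s) = Mul(Add(s, s), Add(s, Mul(2, 6, Pow(Add(2, 6), -1)))) = Mul(Mul(2, s), Add(s, Mul(2, 6, Pow(8, -1)))) = Mul(Mul(2, s), Add(s, Mul(2, 6, Rational(1, 8)))) = Mul(Mul(2, s), Add(s, Rational(3, 2))) = Mul(Mul(2, s), Add(Rational(3, 2), s)) = Mul(2, s, Add(Rational(3, 2), s)))
Mul(Add(-211, Mul(-7, Add(9, 9))), Add(Add(53, Mul(-1, -130)), Function('m')(-22))) = Mul(Add(-211, Mul(-7, Add(9, 9))), Add(Add(53, Mul(-1, -130)), Mul(-22, Add(3, Mul(2, -22))))) = Mul(Add(-211, Mul(-7, 18)), Add(Add(53, 130), Mul(-22, Add(3, -44)))) = Mul(Add(-211, -126), Add(183, Mul(-22, -41))) = Mul(-337, Add(183, 902)) = Mul(-337, 1085) = -365645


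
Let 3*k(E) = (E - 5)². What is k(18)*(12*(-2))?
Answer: -1352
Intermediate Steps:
k(E) = (-5 + E)²/3 (k(E) = (E - 5)²/3 = (-5 + E)²/3)
k(18)*(12*(-2)) = ((-5 + 18)²/3)*(12*(-2)) = ((⅓)*13²)*(-24) = ((⅓)*169)*(-24) = (169/3)*(-24) = -1352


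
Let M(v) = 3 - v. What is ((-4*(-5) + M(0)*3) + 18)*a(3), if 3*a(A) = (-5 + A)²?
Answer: 188/3 ≈ 62.667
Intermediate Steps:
a(A) = (-5 + A)²/3
((-4*(-5) + M(0)*3) + 18)*a(3) = ((-4*(-5) + (3 - 1*0)*3) + 18)*((-5 + 3)²/3) = ((20 + (3 + 0)*3) + 18)*((⅓)*(-2)²) = ((20 + 3*3) + 18)*((⅓)*4) = ((20 + 9) + 18)*(4/3) = (29 + 18)*(4/3) = 47*(4/3) = 188/3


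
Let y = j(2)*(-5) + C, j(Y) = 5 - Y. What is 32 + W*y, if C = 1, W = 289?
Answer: -4014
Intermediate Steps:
y = -14 (y = (5 - 1*2)*(-5) + 1 = (5 - 2)*(-5) + 1 = 3*(-5) + 1 = -15 + 1 = -14)
32 + W*y = 32 + 289*(-14) = 32 - 4046 = -4014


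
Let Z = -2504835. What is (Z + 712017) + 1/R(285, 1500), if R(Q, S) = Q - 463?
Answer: -319121605/178 ≈ -1.7928e+6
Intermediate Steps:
R(Q, S) = -463 + Q
(Z + 712017) + 1/R(285, 1500) = (-2504835 + 712017) + 1/(-463 + 285) = -1792818 + 1/(-178) = -1792818 - 1/178 = -319121605/178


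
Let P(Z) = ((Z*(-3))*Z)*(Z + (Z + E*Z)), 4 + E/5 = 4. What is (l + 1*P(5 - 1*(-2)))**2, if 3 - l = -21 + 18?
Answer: 4210704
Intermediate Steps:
E = 0 (E = -20 + 5*4 = -20 + 20 = 0)
l = 6 (l = 3 - (-21 + 18) = 3 - 1*(-3) = 3 + 3 = 6)
P(Z) = -6*Z**3 (P(Z) = ((Z*(-3))*Z)*(Z + (Z + 0*Z)) = ((-3*Z)*Z)*(Z + (Z + 0)) = (-3*Z**2)*(Z + Z) = (-3*Z**2)*(2*Z) = -6*Z**3)
(l + 1*P(5 - 1*(-2)))**2 = (6 + 1*(-6*(5 - 1*(-2))**3))**2 = (6 + 1*(-6*(5 + 2)**3))**2 = (6 + 1*(-6*7**3))**2 = (6 + 1*(-6*343))**2 = (6 + 1*(-2058))**2 = (6 - 2058)**2 = (-2052)**2 = 4210704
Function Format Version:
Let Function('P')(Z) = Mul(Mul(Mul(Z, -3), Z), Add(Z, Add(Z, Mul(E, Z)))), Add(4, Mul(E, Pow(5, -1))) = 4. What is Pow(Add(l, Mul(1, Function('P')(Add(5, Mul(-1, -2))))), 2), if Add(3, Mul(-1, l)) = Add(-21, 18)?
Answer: 4210704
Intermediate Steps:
E = 0 (E = Add(-20, Mul(5, 4)) = Add(-20, 20) = 0)
l = 6 (l = Add(3, Mul(-1, Add(-21, 18))) = Add(3, Mul(-1, -3)) = Add(3, 3) = 6)
Function('P')(Z) = Mul(-6, Pow(Z, 3)) (Function('P')(Z) = Mul(Mul(Mul(Z, -3), Z), Add(Z, Add(Z, Mul(0, Z)))) = Mul(Mul(Mul(-3, Z), Z), Add(Z, Add(Z, 0))) = Mul(Mul(-3, Pow(Z, 2)), Add(Z, Z)) = Mul(Mul(-3, Pow(Z, 2)), Mul(2, Z)) = Mul(-6, Pow(Z, 3)))
Pow(Add(l, Mul(1, Function('P')(Add(5, Mul(-1, -2))))), 2) = Pow(Add(6, Mul(1, Mul(-6, Pow(Add(5, Mul(-1, -2)), 3)))), 2) = Pow(Add(6, Mul(1, Mul(-6, Pow(Add(5, 2), 3)))), 2) = Pow(Add(6, Mul(1, Mul(-6, Pow(7, 3)))), 2) = Pow(Add(6, Mul(1, Mul(-6, 343))), 2) = Pow(Add(6, Mul(1, -2058)), 2) = Pow(Add(6, -2058), 2) = Pow(-2052, 2) = 4210704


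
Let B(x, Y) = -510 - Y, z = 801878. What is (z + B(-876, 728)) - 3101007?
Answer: -2300367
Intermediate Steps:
(z + B(-876, 728)) - 3101007 = (801878 + (-510 - 1*728)) - 3101007 = (801878 + (-510 - 728)) - 3101007 = (801878 - 1238) - 3101007 = 800640 - 3101007 = -2300367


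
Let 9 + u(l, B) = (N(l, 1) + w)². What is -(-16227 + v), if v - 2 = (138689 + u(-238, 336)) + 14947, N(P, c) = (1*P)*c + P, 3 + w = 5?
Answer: -362078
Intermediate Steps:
w = 2 (w = -3 + 5 = 2)
N(P, c) = P + P*c (N(P, c) = P*c + P = P + P*c)
u(l, B) = -9 + (2 + 2*l)² (u(l, B) = -9 + (l*(1 + 1) + 2)² = -9 + (l*2 + 2)² = -9 + (2*l + 2)² = -9 + (2 + 2*l)²)
v = 378305 (v = 2 + ((138689 + (-9 + 4*(1 - 238)²)) + 14947) = 2 + ((138689 + (-9 + 4*(-237)²)) + 14947) = 2 + ((138689 + (-9 + 4*56169)) + 14947) = 2 + ((138689 + (-9 + 224676)) + 14947) = 2 + ((138689 + 224667) + 14947) = 2 + (363356 + 14947) = 2 + 378303 = 378305)
-(-16227 + v) = -(-16227 + 378305) = -1*362078 = -362078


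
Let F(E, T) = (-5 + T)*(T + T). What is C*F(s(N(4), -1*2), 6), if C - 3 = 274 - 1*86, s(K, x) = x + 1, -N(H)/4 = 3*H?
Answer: 2292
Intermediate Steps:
N(H) = -12*H
s(K, x) = 1 + x
F(E, T) = 2*T*(-5 + T) (F(E, T) = (-5 + T)*(2*T) = 2*T*(-5 + T))
C = 191 (C = 3 + (274 - 1*86) = 3 + (274 - 86) = 3 + 188 = 191)
C*F(s(N(4), -1*2), 6) = 191*(2*6*(-5 + 6)) = 191*(2*6*1) = 191*12 = 2292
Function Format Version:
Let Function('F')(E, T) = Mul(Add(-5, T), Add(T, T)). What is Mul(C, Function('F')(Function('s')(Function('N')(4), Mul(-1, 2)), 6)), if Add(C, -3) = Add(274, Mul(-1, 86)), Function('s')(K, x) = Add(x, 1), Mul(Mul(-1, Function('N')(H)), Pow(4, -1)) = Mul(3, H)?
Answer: 2292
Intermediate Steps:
Function('N')(H) = Mul(-12, H) (Function('N')(H) = Mul(-4, Mul(3, H)) = Mul(-12, H))
Function('s')(K, x) = Add(1, x)
Function('F')(E, T) = Mul(2, T, Add(-5, T)) (Function('F')(E, T) = Mul(Add(-5, T), Mul(2, T)) = Mul(2, T, Add(-5, T)))
C = 191 (C = Add(3, Add(274, Mul(-1, 86))) = Add(3, Add(274, -86)) = Add(3, 188) = 191)
Mul(C, Function('F')(Function('s')(Function('N')(4), Mul(-1, 2)), 6)) = Mul(191, Mul(2, 6, Add(-5, 6))) = Mul(191, Mul(2, 6, 1)) = Mul(191, 12) = 2292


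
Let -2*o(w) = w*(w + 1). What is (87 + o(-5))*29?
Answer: 2233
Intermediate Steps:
o(w) = -w*(1 + w)/2 (o(w) = -w*(w + 1)/2 = -w*(1 + w)/2)
(87 + o(-5))*29 = (87 - 1/2*(-5)*(1 - 5))*29 = (87 - 1/2*(-5)*(-4))*29 = (87 - 10)*29 = 77*29 = 2233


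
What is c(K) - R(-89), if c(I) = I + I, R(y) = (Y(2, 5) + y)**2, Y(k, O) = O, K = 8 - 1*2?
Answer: -7044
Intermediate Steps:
K = 6 (K = 8 - 2 = 6)
R(y) = (5 + y)**2
c(I) = 2*I
c(K) - R(-89) = 2*6 - (5 - 89)**2 = 12 - 1*(-84)**2 = 12 - 1*7056 = 12 - 7056 = -7044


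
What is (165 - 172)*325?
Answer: -2275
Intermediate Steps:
(165 - 172)*325 = -7*325 = -2275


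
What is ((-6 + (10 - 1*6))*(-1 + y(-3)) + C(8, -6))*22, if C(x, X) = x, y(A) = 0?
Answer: 220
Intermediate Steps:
((-6 + (10 - 1*6))*(-1 + y(-3)) + C(8, -6))*22 = ((-6 + (10 - 1*6))*(-1 + 0) + 8)*22 = ((-6 + (10 - 6))*(-1) + 8)*22 = ((-6 + 4)*(-1) + 8)*22 = (-2*(-1) + 8)*22 = (2 + 8)*22 = 10*22 = 220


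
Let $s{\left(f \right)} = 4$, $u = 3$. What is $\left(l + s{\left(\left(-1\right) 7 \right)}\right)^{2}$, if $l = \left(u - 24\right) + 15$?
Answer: $4$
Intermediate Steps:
$l = -6$ ($l = \left(3 - 24\right) + 15 = -21 + 15 = -6$)
$\left(l + s{\left(\left(-1\right) 7 \right)}\right)^{2} = \left(-6 + 4\right)^{2} = \left(-2\right)^{2} = 4$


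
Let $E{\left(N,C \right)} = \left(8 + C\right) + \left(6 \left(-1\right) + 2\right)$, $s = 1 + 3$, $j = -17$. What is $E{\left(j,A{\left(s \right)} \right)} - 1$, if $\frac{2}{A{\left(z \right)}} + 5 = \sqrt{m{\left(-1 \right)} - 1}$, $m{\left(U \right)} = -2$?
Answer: $\frac{37}{14} - \frac{i \sqrt{3}}{14} \approx 2.6429 - 0.12372 i$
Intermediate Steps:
$s = 4$
$A{\left(z \right)} = \frac{2}{-5 + i \sqrt{3}}$ ($A{\left(z \right)} = \frac{2}{-5 + \sqrt{-2 - 1}} = \frac{2}{-5 + \sqrt{-3}} = \frac{2}{-5 + i \sqrt{3}}$)
$E{\left(N,C \right)} = 4 + C$ ($E{\left(N,C \right)} = \left(8 + C\right) + \left(-6 + 2\right) = \left(8 + C\right) - 4 = 4 + C$)
$E{\left(j,A{\left(s \right)} \right)} - 1 = \left(4 - \left(\frac{5}{14} + \frac{i \sqrt{3}}{14}\right)\right) - 1 = \left(\frac{51}{14} - \frac{i \sqrt{3}}{14}\right) - 1 = \frac{37}{14} - \frac{i \sqrt{3}}{14}$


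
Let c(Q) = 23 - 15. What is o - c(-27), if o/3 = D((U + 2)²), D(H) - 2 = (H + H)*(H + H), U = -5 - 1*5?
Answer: 49150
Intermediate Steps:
U = -10 (U = -5 - 5 = -10)
D(H) = 2 + 4*H² (D(H) = 2 + (H + H)*(H + H) = 2 + (2*H)*(2*H) = 2 + 4*H²)
o = 49158 (o = 3*(2 + 4*((-10 + 2)²)²) = 3*(2 + 4*((-8)²)²) = 3*(2 + 4*64²) = 3*(2 + 4*4096) = 3*(2 + 16384) = 3*16386 = 49158)
c(Q) = 8
o - c(-27) = 49158 - 1*8 = 49158 - 8 = 49150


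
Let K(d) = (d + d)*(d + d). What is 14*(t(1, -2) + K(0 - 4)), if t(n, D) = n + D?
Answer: 882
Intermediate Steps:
K(d) = 4*d² (K(d) = (2*d)*(2*d) = 4*d²)
t(n, D) = D + n
14*(t(1, -2) + K(0 - 4)) = 14*((-2 + 1) + 4*(0 - 4)²) = 14*(-1 + 4*(0 - 4*1)²) = 14*(-1 + 4*(0 - 4)²) = 14*(-1 + 4*(-4)²) = 14*(-1 + 4*16) = 14*(-1 + 64) = 14*63 = 882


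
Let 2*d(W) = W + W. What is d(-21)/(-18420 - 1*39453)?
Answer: 7/19291 ≈ 0.00036286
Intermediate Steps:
d(W) = W (d(W) = (W + W)/2 = (2*W)/2 = W)
d(-21)/(-18420 - 1*39453) = -21/(-18420 - 1*39453) = -21/(-18420 - 39453) = -21/(-57873) = -21*(-1/57873) = 7/19291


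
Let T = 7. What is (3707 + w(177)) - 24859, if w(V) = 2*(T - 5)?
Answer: -21148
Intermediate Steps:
w(V) = 4 (w(V) = 2*(7 - 5) = 2*2 = 4)
(3707 + w(177)) - 24859 = (3707 + 4) - 24859 = 3711 - 24859 = -21148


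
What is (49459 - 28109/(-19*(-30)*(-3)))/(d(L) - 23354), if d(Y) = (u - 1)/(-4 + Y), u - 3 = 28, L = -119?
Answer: -3468722959/1637366040 ≈ -2.1185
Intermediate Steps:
u = 31 (u = 3 + 28 = 31)
d(Y) = 30/(-4 + Y) (d(Y) = (31 - 1)/(-4 + Y) = 30/(-4 + Y))
(49459 - 28109/(-19*(-30)*(-3)))/(d(L) - 23354) = (49459 - 28109/(-19*(-30)*(-3)))/(30/(-4 - 119) - 23354) = (49459 - 28109/(570*(-3)))/(30/(-123) - 23354) = (49459 - 28109/(-1710))/(30*(-1/123) - 23354) = (49459 - 28109*(-1/1710))/(-10/41 - 23354) = (49459 + 28109/1710)/(-957524/41) = (84602999/1710)*(-41/957524) = -3468722959/1637366040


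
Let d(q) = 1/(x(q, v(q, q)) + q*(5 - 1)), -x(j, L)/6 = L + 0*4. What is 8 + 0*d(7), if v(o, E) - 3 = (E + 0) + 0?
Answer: 8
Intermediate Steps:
v(o, E) = 3 + E (v(o, E) = 3 + ((E + 0) + 0) = 3 + (E + 0) = 3 + E)
x(j, L) = -6*L (x(j, L) = -6*(L + 0*4) = -6*(L + 0) = -6*L)
d(q) = 1/(-18 - 2*q) (d(q) = 1/(-6*(3 + q) + q*(5 - 1)) = 1/((-18 - 6*q) + q*4) = 1/((-18 - 6*q) + 4*q) = 1/(-18 - 2*q))
8 + 0*d(7) = 8 + 0*(1/(2*(-9 - 1*7))) = 8 + 0*(1/(2*(-9 - 7))) = 8 + 0*((½)/(-16)) = 8 + 0*((½)*(-1/16)) = 8 + 0*(-1/32) = 8 + 0 = 8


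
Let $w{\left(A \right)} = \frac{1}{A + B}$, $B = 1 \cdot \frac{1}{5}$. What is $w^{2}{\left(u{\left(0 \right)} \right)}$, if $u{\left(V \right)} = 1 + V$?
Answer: $\frac{25}{36} \approx 0.69444$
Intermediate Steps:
$B = \frac{1}{5}$ ($B = 1 \cdot \frac{1}{5} = \frac{1}{5} \approx 0.2$)
$w{\left(A \right)} = \frac{1}{\frac{1}{5} + A}$ ($w{\left(A \right)} = \frac{1}{A + \frac{1}{5}} = \frac{1}{\frac{1}{5} + A}$)
$w^{2}{\left(u{\left(0 \right)} \right)} = \left(\frac{5}{1 + 5 \left(1 + 0\right)}\right)^{2} = \left(\frac{5}{1 + 5 \cdot 1}\right)^{2} = \left(\frac{5}{1 + 5}\right)^{2} = \left(\frac{5}{6}\right)^{2} = \frac{25}{36}$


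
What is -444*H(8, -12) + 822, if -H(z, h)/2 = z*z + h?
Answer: 46998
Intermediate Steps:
H(z, h) = -2*h - 2*z² (H(z, h) = -2*(z*z + h) = -2*(z² + h) = -2*(h + z²) = -2*h - 2*z²)
-444*H(8, -12) + 822 = -444*(-2*(-12) - 2*8²) + 822 = -444*(24 - 2*64) + 822 = -444*(24 - 128) + 822 = -444*(-104) + 822 = 46176 + 822 = 46998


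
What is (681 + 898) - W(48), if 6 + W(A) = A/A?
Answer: 1584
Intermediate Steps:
W(A) = -5 (W(A) = -6 + A/A = -6 + 1 = -5)
(681 + 898) - W(48) = (681 + 898) - 1*(-5) = 1579 + 5 = 1584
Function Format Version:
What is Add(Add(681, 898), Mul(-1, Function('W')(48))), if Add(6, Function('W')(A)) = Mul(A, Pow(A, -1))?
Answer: 1584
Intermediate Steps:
Function('W')(A) = -5 (Function('W')(A) = Add(-6, Mul(A, Pow(A, -1))) = Add(-6, 1) = -5)
Add(Add(681, 898), Mul(-1, Function('W')(48))) = Add(Add(681, 898), Mul(-1, -5)) = Add(1579, 5) = 1584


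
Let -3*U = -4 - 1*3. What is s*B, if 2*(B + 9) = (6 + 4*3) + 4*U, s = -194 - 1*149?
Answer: -4802/3 ≈ -1600.7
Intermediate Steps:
s = -343 (s = -194 - 149 = -343)
U = 7/3 (U = -(-4 - 1*3)/3 = -(-4 - 3)/3 = -⅓*(-7) = 7/3 ≈ 2.3333)
B = 14/3 (B = -9 + ((6 + 4*3) + 4*(7/3))/2 = -9 + ((6 + 12) + 28/3)/2 = -9 + (18 + 28/3)/2 = -9 + (½)*(82/3) = -9 + 41/3 = 14/3 ≈ 4.6667)
s*B = -343*14/3 = -4802/3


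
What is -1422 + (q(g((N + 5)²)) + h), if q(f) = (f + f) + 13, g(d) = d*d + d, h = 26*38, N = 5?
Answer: 19779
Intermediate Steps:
h = 988
g(d) = d + d² (g(d) = d² + d = d + d²)
q(f) = 13 + 2*f (q(f) = 2*f + 13 = 13 + 2*f)
-1422 + (q(g((N + 5)²)) + h) = -1422 + ((13 + 2*((5 + 5)²*(1 + (5 + 5)²))) + 988) = -1422 + ((13 + 2*(10²*(1 + 10²))) + 988) = -1422 + ((13 + 2*(100*(1 + 100))) + 988) = -1422 + ((13 + 2*(100*101)) + 988) = -1422 + ((13 + 2*10100) + 988) = -1422 + ((13 + 20200) + 988) = -1422 + (20213 + 988) = -1422 + 21201 = 19779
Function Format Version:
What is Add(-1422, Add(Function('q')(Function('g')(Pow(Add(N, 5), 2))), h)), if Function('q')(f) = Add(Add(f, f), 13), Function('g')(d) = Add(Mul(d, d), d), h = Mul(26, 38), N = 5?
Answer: 19779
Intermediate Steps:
h = 988
Function('g')(d) = Add(d, Pow(d, 2)) (Function('g')(d) = Add(Pow(d, 2), d) = Add(d, Pow(d, 2)))
Function('q')(f) = Add(13, Mul(2, f)) (Function('q')(f) = Add(Mul(2, f), 13) = Add(13, Mul(2, f)))
Add(-1422, Add(Function('q')(Function('g')(Pow(Add(N, 5), 2))), h)) = Add(-1422, Add(Add(13, Mul(2, Mul(Pow(Add(5, 5), 2), Add(1, Pow(Add(5, 5), 2))))), 988)) = Add(-1422, Add(Add(13, Mul(2, Mul(Pow(10, 2), Add(1, Pow(10, 2))))), 988)) = Add(-1422, Add(Add(13, Mul(2, Mul(100, Add(1, 100)))), 988)) = Add(-1422, Add(Add(13, Mul(2, Mul(100, 101))), 988)) = Add(-1422, Add(Add(13, Mul(2, 10100)), 988)) = Add(-1422, Add(Add(13, 20200), 988)) = Add(-1422, Add(20213, 988)) = Add(-1422, 21201) = 19779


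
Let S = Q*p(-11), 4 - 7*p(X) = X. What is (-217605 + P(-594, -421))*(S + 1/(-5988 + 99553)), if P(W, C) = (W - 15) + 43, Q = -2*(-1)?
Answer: -612396615647/654955 ≈ -9.3502e+5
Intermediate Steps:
p(X) = 4/7 - X/7
Q = 2
P(W, C) = 28 + W (P(W, C) = (-15 + W) + 43 = 28 + W)
S = 30/7 (S = 2*(4/7 - 1/7*(-11)) = 2*(4/7 + 11/7) = 2*(15/7) = 30/7 ≈ 4.2857)
(-217605 + P(-594, -421))*(S + 1/(-5988 + 99553)) = (-217605 + (28 - 594))*(30/7 + 1/(-5988 + 99553)) = (-217605 - 566)*(30/7 + 1/93565) = -218171*(30/7 + 1/93565) = -218171*2806957/654955 = -612396615647/654955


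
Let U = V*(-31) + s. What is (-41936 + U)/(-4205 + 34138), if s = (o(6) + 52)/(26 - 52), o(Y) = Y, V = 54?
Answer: -566959/389129 ≈ -1.4570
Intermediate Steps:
s = -29/13 (s = (6 + 52)/(26 - 52) = 58/(-26) = 58*(-1/26) = -29/13 ≈ -2.2308)
U = -21791/13 (U = 54*(-31) - 29/13 = -1674 - 29/13 = -21791/13 ≈ -1676.2)
(-41936 + U)/(-4205 + 34138) = (-41936 - 21791/13)/(-4205 + 34138) = -566959/13/29933 = -566959/13*1/29933 = -566959/389129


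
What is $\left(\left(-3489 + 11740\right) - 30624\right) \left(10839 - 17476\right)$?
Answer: $148489601$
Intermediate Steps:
$\left(\left(-3489 + 11740\right) - 30624\right) \left(10839 - 17476\right) = \left(8251 - 30624\right) \left(-6637\right) = \left(-22373\right) \left(-6637\right) = 148489601$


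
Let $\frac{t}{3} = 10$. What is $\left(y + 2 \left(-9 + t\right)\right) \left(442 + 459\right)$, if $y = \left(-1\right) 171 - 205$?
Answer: $-300934$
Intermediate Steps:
$t = 30$ ($t = 3 \cdot 10 = 30$)
$y = -376$ ($y = -171 - 205 = -376$)
$\left(y + 2 \left(-9 + t\right)\right) \left(442 + 459\right) = \left(-376 + 2 \left(-9 + 30\right)\right) \left(442 + 459\right) = \left(-376 + 2 \cdot 21\right) 901 = \left(-376 + 42\right) 901 = \left(-334\right) 901 = -300934$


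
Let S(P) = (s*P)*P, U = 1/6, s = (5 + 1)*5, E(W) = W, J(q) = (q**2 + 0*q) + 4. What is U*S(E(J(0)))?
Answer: 80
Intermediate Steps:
J(q) = 4 + q**2 (J(q) = (q**2 + 0) + 4 = q**2 + 4 = 4 + q**2)
s = 30 (s = 6*5 = 30)
U = 1/6 ≈ 0.16667
S(P) = 30*P**2 (S(P) = (30*P)*P = 30*P**2)
U*S(E(J(0))) = (30*(4 + 0**2)**2)/6 = (30*(4 + 0)**2)/6 = (30*4**2)/6 = (30*16)/6 = (1/6)*480 = 80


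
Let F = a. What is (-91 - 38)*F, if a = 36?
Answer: -4644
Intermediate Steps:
F = 36
(-91 - 38)*F = (-91 - 38)*36 = -129*36 = -4644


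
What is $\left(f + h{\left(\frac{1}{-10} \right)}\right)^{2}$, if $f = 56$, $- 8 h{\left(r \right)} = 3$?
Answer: $\frac{198025}{64} \approx 3094.1$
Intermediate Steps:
$h{\left(r \right)} = - \frac{3}{8}$ ($h{\left(r \right)} = \left(- \frac{1}{8}\right) 3 = - \frac{3}{8}$)
$\left(f + h{\left(\frac{1}{-10} \right)}\right)^{2} = \left(56 - \frac{3}{8}\right)^{2} = \left(\frac{445}{8}\right)^{2} = \frac{198025}{64}$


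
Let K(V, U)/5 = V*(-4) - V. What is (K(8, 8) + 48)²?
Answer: 23104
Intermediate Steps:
K(V, U) = -25*V (K(V, U) = 5*(V*(-4) - V) = 5*(-4*V - V) = 5*(-5*V) = -25*V)
(K(8, 8) + 48)² = (-25*8 + 48)² = (-200 + 48)² = (-152)² = 23104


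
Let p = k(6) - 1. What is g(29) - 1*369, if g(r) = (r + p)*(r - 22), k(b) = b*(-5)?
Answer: -383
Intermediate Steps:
k(b) = -5*b
p = -31 (p = -5*6 - 1 = -30 - 1 = -31)
g(r) = (-31 + r)*(-22 + r) (g(r) = (r - 31)*(r - 22) = (-31 + r)*(-22 + r))
g(29) - 1*369 = (682 + 29² - 53*29) - 1*369 = (682 + 841 - 1537) - 369 = -14 - 369 = -383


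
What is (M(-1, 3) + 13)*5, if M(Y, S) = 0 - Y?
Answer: 70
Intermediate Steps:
M(Y, S) = -Y
(M(-1, 3) + 13)*5 = (-1*(-1) + 13)*5 = (1 + 13)*5 = 14*5 = 70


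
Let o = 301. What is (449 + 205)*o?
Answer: 196854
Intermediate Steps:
(449 + 205)*o = (449 + 205)*301 = 654*301 = 196854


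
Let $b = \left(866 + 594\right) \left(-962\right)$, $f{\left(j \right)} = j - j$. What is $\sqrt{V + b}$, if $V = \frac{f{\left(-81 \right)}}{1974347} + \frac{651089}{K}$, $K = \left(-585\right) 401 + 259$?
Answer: $\frac{i \sqrt{77120483761208534}}{234326} \approx 1185.1 i$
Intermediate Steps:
$f{\left(j \right)} = 0$
$K = -234326$ ($K = -234585 + 259 = -234326$)
$V = - \frac{651089}{234326}$ ($V = \frac{0}{1974347} + \frac{651089}{-234326} = 0 \cdot \frac{1}{1974347} + 651089 \left(- \frac{1}{234326}\right) = 0 - \frac{651089}{234326} = - \frac{651089}{234326} \approx -2.7786$)
$b = -1404520$ ($b = 1460 \left(-962\right) = -1404520$)
$\sqrt{V + b} = \sqrt{- \frac{651089}{234326} - 1404520} = \sqrt{- \frac{329116204609}{234326}} = \frac{i \sqrt{77120483761208534}}{234326}$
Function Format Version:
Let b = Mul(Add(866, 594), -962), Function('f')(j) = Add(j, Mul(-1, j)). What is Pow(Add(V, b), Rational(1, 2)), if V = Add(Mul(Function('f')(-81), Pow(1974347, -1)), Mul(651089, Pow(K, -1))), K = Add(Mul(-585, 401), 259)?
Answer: Mul(Rational(1, 234326), I, Pow(77120483761208534, Rational(1, 2))) ≈ Mul(1185.1, I)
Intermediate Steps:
Function('f')(j) = 0
K = -234326 (K = Add(-234585, 259) = -234326)
V = Rational(-651089, 234326) (V = Add(Mul(0, Pow(1974347, -1)), Mul(651089, Pow(-234326, -1))) = Add(Mul(0, Rational(1, 1974347)), Mul(651089, Rational(-1, 234326))) = Add(0, Rational(-651089, 234326)) = Rational(-651089, 234326) ≈ -2.7786)
b = -1404520 (b = Mul(1460, -962) = -1404520)
Pow(Add(V, b), Rational(1, 2)) = Pow(Add(Rational(-651089, 234326), -1404520), Rational(1, 2)) = Pow(Rational(-329116204609, 234326), Rational(1, 2)) = Mul(Rational(1, 234326), I, Pow(77120483761208534, Rational(1, 2)))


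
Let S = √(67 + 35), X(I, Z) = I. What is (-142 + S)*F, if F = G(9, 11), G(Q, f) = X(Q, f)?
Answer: -1278 + 9*√102 ≈ -1187.1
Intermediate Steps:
G(Q, f) = Q
S = √102 ≈ 10.100
F = 9
(-142 + S)*F = (-142 + √102)*9 = -1278 + 9*√102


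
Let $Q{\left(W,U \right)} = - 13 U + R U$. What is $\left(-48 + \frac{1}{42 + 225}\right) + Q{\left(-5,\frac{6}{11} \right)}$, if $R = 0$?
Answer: $- \frac{161791}{2937} \approx -55.087$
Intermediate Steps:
$Q{\left(W,U \right)} = - 13 U$ ($Q{\left(W,U \right)} = - 13 U + 0 U = - 13 U + 0 = - 13 U$)
$\left(-48 + \frac{1}{42 + 225}\right) + Q{\left(-5,\frac{6}{11} \right)} = \left(-48 + \frac{1}{42 + 225}\right) - 13 \cdot \frac{6}{11} = \left(-48 + \frac{1}{267}\right) - 13 \cdot 6 \cdot \frac{1}{11} = \left(-48 + \frac{1}{267}\right) - \frac{78}{11} = - \frac{12815}{267} - \frac{78}{11} = - \frac{161791}{2937}$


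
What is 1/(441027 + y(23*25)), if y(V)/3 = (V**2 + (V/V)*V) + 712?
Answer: 1/1436763 ≈ 6.9601e-7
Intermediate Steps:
y(V) = 2136 + 3*V + 3*V**2 (y(V) = 3*((V**2 + (V/V)*V) + 712) = 3*((V**2 + 1*V) + 712) = 3*((V**2 + V) + 712) = 3*((V + V**2) + 712) = 3*(712 + V + V**2) = 2136 + 3*V + 3*V**2)
1/(441027 + y(23*25)) = 1/(441027 + (2136 + 3*(23*25) + 3*(23*25)**2)) = 1/(441027 + (2136 + 3*575 + 3*575**2)) = 1/(441027 + (2136 + 1725 + 3*330625)) = 1/(441027 + (2136 + 1725 + 991875)) = 1/(441027 + 995736) = 1/1436763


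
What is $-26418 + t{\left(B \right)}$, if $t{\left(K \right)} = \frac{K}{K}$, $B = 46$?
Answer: $-26417$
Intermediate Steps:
$t{\left(K \right)} = 1$
$-26418 + t{\left(B \right)} = -26418 + 1 = -26417$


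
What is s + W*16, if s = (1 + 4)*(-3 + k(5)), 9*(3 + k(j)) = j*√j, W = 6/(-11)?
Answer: -426/11 + 25*√5/9 ≈ -32.516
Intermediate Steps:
W = -6/11 (W = 6*(-1/11) = -6/11 ≈ -0.54545)
k(j) = -3 + j^(3/2)/9 (k(j) = -3 + (j*√j)/9 = -3 + j^(3/2)/9)
s = -30 + 25*√5/9 (s = (1 + 4)*(-3 + (-3 + 5^(3/2)/9)) = 5*(-3 + (-3 + (5*√5)/9)) = 5*(-3 + (-3 + 5*√5/9)) = 5*(-6 + 5*√5/9) = -30 + 25*√5/9 ≈ -23.789)
s + W*16 = (-30 + 25*√5/9) - 6/11*16 = (-30 + 25*√5/9) - 96/11 = -426/11 + 25*√5/9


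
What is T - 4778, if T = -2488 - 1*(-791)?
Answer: -6475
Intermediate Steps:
T = -1697 (T = -2488 + 791 = -1697)
T - 4778 = -1697 - 4778 = -6475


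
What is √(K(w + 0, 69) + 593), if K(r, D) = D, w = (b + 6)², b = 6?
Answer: √662 ≈ 25.729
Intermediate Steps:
w = 144 (w = (6 + 6)² = 12² = 144)
√(K(w + 0, 69) + 593) = √(69 + 593) = √662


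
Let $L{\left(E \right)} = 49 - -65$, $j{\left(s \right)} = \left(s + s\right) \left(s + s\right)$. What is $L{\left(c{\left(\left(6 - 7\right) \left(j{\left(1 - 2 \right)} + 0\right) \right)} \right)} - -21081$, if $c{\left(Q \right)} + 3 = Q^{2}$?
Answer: $21195$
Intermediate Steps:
$j{\left(s \right)} = 4 s^{2}$ ($j{\left(s \right)} = 2 s 2 s = 4 s^{2}$)
$c{\left(Q \right)} = -3 + Q^{2}$
$L{\left(E \right)} = 114$ ($L{\left(E \right)} = 49 + 65 = 114$)
$L{\left(c{\left(\left(6 - 7\right) \left(j{\left(1 - 2 \right)} + 0\right) \right)} \right)} - -21081 = 114 - -21081 = 114 + 21081 = 21195$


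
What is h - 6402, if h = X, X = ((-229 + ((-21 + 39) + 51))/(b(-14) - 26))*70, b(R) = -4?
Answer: -18086/3 ≈ -6028.7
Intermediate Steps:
X = 1120/3 (X = ((-229 + ((-21 + 39) + 51))/(-4 - 26))*70 = ((-229 + (18 + 51))/(-30))*70 = ((-229 + 69)*(-1/30))*70 = -160*(-1/30)*70 = (16/3)*70 = 1120/3 ≈ 373.33)
h = 1120/3 ≈ 373.33
h - 6402 = 1120/3 - 6402 = -18086/3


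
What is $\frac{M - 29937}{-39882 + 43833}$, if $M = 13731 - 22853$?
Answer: $- \frac{39059}{3951} \approx -9.8858$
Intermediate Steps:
$M = -9122$
$\frac{M - 29937}{-39882 + 43833} = \frac{-9122 - 29937}{-39882 + 43833} = - \frac{39059}{3951}$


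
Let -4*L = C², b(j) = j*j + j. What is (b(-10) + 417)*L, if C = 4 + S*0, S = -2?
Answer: -2028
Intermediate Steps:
C = 4 (C = 4 - 2*0 = 4 + 0 = 4)
b(j) = j + j² (b(j) = j² + j = j + j²)
L = -4 (L = -¼*4² = -¼*16 = -4)
(b(-10) + 417)*L = (-10*(1 - 10) + 417)*(-4) = (-10*(-9) + 417)*(-4) = (90 + 417)*(-4) = 507*(-4) = -2028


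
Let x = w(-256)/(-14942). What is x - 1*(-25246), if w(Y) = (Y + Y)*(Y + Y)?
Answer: 188481794/7471 ≈ 25228.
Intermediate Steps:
w(Y) = 4*Y² (w(Y) = (2*Y)*(2*Y) = 4*Y²)
x = -131072/7471 (x = (4*(-256)²)/(-14942) = (4*65536)*(-1/14942) = 262144*(-1/14942) = -131072/7471 ≈ -17.544)
x - 1*(-25246) = -131072/7471 - 1*(-25246) = -131072/7471 + 25246 = 188481794/7471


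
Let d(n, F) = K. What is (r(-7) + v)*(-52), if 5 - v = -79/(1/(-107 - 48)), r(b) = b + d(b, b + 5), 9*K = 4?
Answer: 5731388/9 ≈ 6.3682e+5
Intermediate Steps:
K = 4/9 (K = (⅑)*4 = 4/9 ≈ 0.44444)
d(n, F) = 4/9
r(b) = 4/9 + b (r(b) = b + 4/9 = 4/9 + b)
v = -12240 (v = 5 - (-79)/(1/(-107 - 48)) = 5 - (-79)/(1/(-155)) = 5 - (-79)/(-1/155) = 5 - (-79)*(-155) = 5 - 1*12245 = 5 - 12245 = -12240)
(r(-7) + v)*(-52) = ((4/9 - 7) - 12240)*(-52) = (-59/9 - 12240)*(-52) = -110219/9*(-52) = 5731388/9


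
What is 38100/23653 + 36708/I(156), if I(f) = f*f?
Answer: 149621327/47968284 ≈ 3.1192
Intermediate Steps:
I(f) = f²
38100/23653 + 36708/I(156) = 38100/23653 + 36708/(156²) = 38100*(1/23653) + 36708/24336 = 38100/23653 + 36708*(1/24336) = 38100/23653 + 3059/2028 = 149621327/47968284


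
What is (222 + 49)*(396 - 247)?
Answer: 40379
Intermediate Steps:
(222 + 49)*(396 - 247) = 271*149 = 40379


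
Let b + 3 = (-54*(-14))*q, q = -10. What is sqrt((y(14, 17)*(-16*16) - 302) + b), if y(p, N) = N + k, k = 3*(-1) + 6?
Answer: 7*I*sqrt(265) ≈ 113.95*I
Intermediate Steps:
k = 3 (k = -3 + 6 = 3)
y(p, N) = 3 + N (y(p, N) = N + 3 = 3 + N)
b = -7563 (b = -3 - 54*(-14)*(-10) = -3 + 756*(-10) = -3 - 7560 = -7563)
sqrt((y(14, 17)*(-16*16) - 302) + b) = sqrt(((3 + 17)*(-16*16) - 302) - 7563) = sqrt((20*(-256) - 302) - 7563) = sqrt((-5120 - 302) - 7563) = sqrt(-5422 - 7563) = sqrt(-12985) = 7*I*sqrt(265)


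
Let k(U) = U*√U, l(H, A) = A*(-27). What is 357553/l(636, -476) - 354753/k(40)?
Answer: 51079/1836 - 354753*√10/800 ≈ -1374.5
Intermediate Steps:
l(H, A) = -27*A
k(U) = U^(3/2)
357553/l(636, -476) - 354753/k(40) = 357553/((-27*(-476))) - 354753*√10/800 = 357553/12852 - 354753*√10/800 = 357553*(1/12852) - 354753*√10/800 = 51079/1836 - 354753*√10/800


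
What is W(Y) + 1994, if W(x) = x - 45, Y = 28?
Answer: 1977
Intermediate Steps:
W(x) = -45 + x
W(Y) + 1994 = (-45 + 28) + 1994 = -17 + 1994 = 1977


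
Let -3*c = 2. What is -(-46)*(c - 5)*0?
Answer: 0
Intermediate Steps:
c = -2/3 (c = -1/3*2 = -2/3 ≈ -0.66667)
-(-46)*(c - 5)*0 = -(-46)*(-2/3 - 5)*0 = -(-46)*(-17/3*0) = -(-46)*0 = -23*0 = 0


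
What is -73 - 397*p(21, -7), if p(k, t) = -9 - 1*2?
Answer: 4294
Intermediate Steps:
p(k, t) = -11 (p(k, t) = -9 - 2 = -11)
-73 - 397*p(21, -7) = -73 - 397*(-11) = -73 + 4367 = 4294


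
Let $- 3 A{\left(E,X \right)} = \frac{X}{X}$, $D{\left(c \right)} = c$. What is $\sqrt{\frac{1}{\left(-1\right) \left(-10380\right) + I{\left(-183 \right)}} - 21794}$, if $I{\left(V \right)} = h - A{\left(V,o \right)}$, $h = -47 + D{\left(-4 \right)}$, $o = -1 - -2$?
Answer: $\frac{i \sqrt{5231955577343}}{15494} \approx 147.63 i$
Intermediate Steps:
$o = 1$ ($o = -1 + 2 = 1$)
$A{\left(E,X \right)} = - \frac{1}{3}$ ($A{\left(E,X \right)} = - \frac{X \frac{1}{X}}{3} = \left(- \frac{1}{3}\right) 1 = - \frac{1}{3}$)
$h = -51$ ($h = -47 - 4 = -51$)
$I{\left(V \right)} = - \frac{152}{3}$ ($I{\left(V \right)} = -51 - - \frac{1}{3} = -51 + \frac{1}{3} = - \frac{152}{3}$)
$\sqrt{\frac{1}{\left(-1\right) \left(-10380\right) + I{\left(-183 \right)}} - 21794} = \sqrt{\frac{1}{\left(-1\right) \left(-10380\right) - \frac{152}{3}} - 21794} = \sqrt{\frac{1}{10380 - \frac{152}{3}} - 21794} = \sqrt{\frac{1}{\frac{30988}{3}} - 21794} = \sqrt{\frac{3}{30988} - 21794} = \sqrt{- \frac{675352469}{30988}} = \frac{i \sqrt{5231955577343}}{15494}$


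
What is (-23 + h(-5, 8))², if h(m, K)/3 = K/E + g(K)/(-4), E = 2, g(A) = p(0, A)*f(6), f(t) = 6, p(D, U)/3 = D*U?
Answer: 121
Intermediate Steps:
p(D, U) = 3*D*U (p(D, U) = 3*(D*U) = 3*D*U)
g(A) = 0 (g(A) = (3*0*A)*6 = 0*6 = 0)
h(m, K) = 3*K/2 (h(m, K) = 3*(K/2 + 0/(-4)) = 3*(K*(½) + 0*(-¼)) = 3*(K/2 + 0) = 3*(K/2) = 3*K/2)
(-23 + h(-5, 8))² = (-23 + (3/2)*8)² = (-23 + 12)² = (-11)² = 121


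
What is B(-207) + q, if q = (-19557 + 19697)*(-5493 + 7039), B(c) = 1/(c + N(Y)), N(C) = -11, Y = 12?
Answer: 47183919/218 ≈ 2.1644e+5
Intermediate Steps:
B(c) = 1/(-11 + c) (B(c) = 1/(c - 11) = 1/(-11 + c))
q = 216440 (q = 140*1546 = 216440)
B(-207) + q = 1/(-11 - 207) + 216440 = 1/(-218) + 216440 = -1/218 + 216440 = 47183919/218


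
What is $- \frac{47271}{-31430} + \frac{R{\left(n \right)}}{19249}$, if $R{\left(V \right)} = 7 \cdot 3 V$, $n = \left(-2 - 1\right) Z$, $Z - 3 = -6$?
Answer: $\frac{130837107}{86428010} \approx 1.5138$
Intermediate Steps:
$Z = -3$ ($Z = 3 - 6 = -3$)
$n = 9$ ($n = \left(-2 - 1\right) \left(-3\right) = \left(-3\right) \left(-3\right) = 9$)
$R{\left(V \right)} = 21 V$
$- \frac{47271}{-31430} + \frac{R{\left(n \right)}}{19249} = - \frac{47271}{-31430} + \frac{21 \cdot 9}{19249} = \left(-47271\right) \left(- \frac{1}{31430}\right) + 189 \cdot \frac{1}{19249} = \frac{6753}{4490} + \frac{189}{19249} = \frac{130837107}{86428010}$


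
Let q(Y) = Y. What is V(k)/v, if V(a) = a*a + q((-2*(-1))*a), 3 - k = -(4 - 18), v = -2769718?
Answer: -99/2769718 ≈ -3.5744e-5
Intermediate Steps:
k = -11 (k = 3 - (-1)*(4 - 18) = 3 - (-1)*(-14) = 3 - 1*14 = 3 - 14 = -11)
V(a) = a² + 2*a (V(a) = a*a + (-2*(-1))*a = a² + 2*a)
V(k)/v = -11*(2 - 11)/(-2769718) = -11*(-9)*(-1/2769718) = 99*(-1/2769718) = -99/2769718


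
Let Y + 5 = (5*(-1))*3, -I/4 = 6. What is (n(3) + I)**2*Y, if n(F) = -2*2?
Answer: -15680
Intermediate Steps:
I = -24 (I = -4*6 = -24)
n(F) = -4
Y = -20 (Y = -5 + (5*(-1))*3 = -5 - 5*3 = -5 - 15 = -20)
(n(3) + I)**2*Y = (-4 - 24)**2*(-20) = (-28)**2*(-20) = 784*(-20) = -15680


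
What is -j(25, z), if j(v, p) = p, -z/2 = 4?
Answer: 8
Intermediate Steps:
z = -8 (z = -2*4 = -8)
-j(25, z) = -1*(-8) = 8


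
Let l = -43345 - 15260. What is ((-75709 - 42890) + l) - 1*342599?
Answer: -519803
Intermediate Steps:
l = -58605
((-75709 - 42890) + l) - 1*342599 = ((-75709 - 42890) - 58605) - 1*342599 = (-118599 - 58605) - 342599 = -177204 - 342599 = -519803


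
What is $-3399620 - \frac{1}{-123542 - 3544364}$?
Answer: $- \frac{12469486595719}{3667906} \approx -3.3996 \cdot 10^{6}$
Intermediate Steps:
$-3399620 - \frac{1}{-123542 - 3544364} = -3399620 - \frac{1}{-3667906} = -3399620 - - \frac{1}{3667906} = -3399620 + \frac{1}{3667906} = - \frac{12469486595719}{3667906}$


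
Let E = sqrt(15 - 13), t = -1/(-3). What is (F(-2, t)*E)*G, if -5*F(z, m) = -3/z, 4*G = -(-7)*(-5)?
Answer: 21*sqrt(2)/8 ≈ 3.7123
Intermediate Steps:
t = 1/3 (t = -1*(-1/3) = 1/3 ≈ 0.33333)
G = -35/4 (G = (-(-7)*(-5))/4 = (-7*5)/4 = (1/4)*(-35) = -35/4 ≈ -8.7500)
F(z, m) = 3/(5*z) (F(z, m) = -(-3)/(5*z) = 3/(5*z))
E = sqrt(2) ≈ 1.4142
(F(-2, t)*E)*G = (((3/5)/(-2))*sqrt(2))*(-35/4) = (((3/5)*(-1/2))*sqrt(2))*(-35/4) = -3*sqrt(2)/10*(-35/4) = 21*sqrt(2)/8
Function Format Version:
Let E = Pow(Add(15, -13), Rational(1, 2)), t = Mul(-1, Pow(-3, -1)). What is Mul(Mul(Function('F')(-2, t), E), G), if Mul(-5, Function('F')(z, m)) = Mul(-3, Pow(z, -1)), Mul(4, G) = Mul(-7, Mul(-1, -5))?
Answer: Mul(Rational(21, 8), Pow(2, Rational(1, 2))) ≈ 3.7123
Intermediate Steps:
t = Rational(1, 3) (t = Mul(-1, Rational(-1, 3)) = Rational(1, 3) ≈ 0.33333)
G = Rational(-35, 4) (G = Mul(Rational(1, 4), Mul(-7, Mul(-1, -5))) = Mul(Rational(1, 4), Mul(-7, 5)) = Mul(Rational(1, 4), -35) = Rational(-35, 4) ≈ -8.7500)
Function('F')(z, m) = Mul(Rational(3, 5), Pow(z, -1)) (Function('F')(z, m) = Mul(Rational(-1, 5), Mul(-3, Pow(z, -1))) = Mul(Rational(3, 5), Pow(z, -1)))
E = Pow(2, Rational(1, 2)) ≈ 1.4142
Mul(Mul(Function('F')(-2, t), E), G) = Mul(Mul(Mul(Rational(3, 5), Pow(-2, -1)), Pow(2, Rational(1, 2))), Rational(-35, 4)) = Mul(Mul(Mul(Rational(3, 5), Rational(-1, 2)), Pow(2, Rational(1, 2))), Rational(-35, 4)) = Mul(Mul(Rational(-3, 10), Pow(2, Rational(1, 2))), Rational(-35, 4)) = Mul(Rational(21, 8), Pow(2, Rational(1, 2)))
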